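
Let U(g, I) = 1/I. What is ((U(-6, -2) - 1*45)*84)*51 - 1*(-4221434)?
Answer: 4026512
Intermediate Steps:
((U(-6, -2) - 1*45)*84)*51 - 1*(-4221434) = ((1/(-2) - 1*45)*84)*51 - 1*(-4221434) = ((-½ - 45)*84)*51 + 4221434 = -91/2*84*51 + 4221434 = -3822*51 + 4221434 = -194922 + 4221434 = 4026512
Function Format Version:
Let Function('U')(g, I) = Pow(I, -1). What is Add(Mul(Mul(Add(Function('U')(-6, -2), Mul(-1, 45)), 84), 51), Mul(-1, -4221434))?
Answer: 4026512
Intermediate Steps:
Add(Mul(Mul(Add(Function('U')(-6, -2), Mul(-1, 45)), 84), 51), Mul(-1, -4221434)) = Add(Mul(Mul(Add(Pow(-2, -1), Mul(-1, 45)), 84), 51), Mul(-1, -4221434)) = Add(Mul(Mul(Add(Rational(-1, 2), -45), 84), 51), 4221434) = Add(Mul(Mul(Rational(-91, 2), 84), 51), 4221434) = Add(Mul(-3822, 51), 4221434) = Add(-194922, 4221434) = 4026512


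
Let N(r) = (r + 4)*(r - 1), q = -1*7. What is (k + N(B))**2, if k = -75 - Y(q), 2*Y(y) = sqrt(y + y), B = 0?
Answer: (158 + I*sqrt(14))**2/4 ≈ 6237.5 + 295.59*I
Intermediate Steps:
q = -7
Y(y) = sqrt(2)*sqrt(y)/2 (Y(y) = sqrt(y + y)/2 = sqrt(2*y)/2 = (sqrt(2)*sqrt(y))/2 = sqrt(2)*sqrt(y)/2)
N(r) = (-1 + r)*(4 + r) (N(r) = (4 + r)*(-1 + r) = (-1 + r)*(4 + r))
k = -75 - I*sqrt(14)/2 (k = -75 - sqrt(2)*sqrt(-7)/2 = -75 - sqrt(2)*I*sqrt(7)/2 = -75 - I*sqrt(14)/2 ≈ -75.0 - 1.8708*I)
(k + N(B))**2 = ((-75 - I*sqrt(14)/2) + (-4 + 0**2 + 3*0))**2 = ((-75 - I*sqrt(14)/2) + (-4 + 0 + 0))**2 = ((-75 - I*sqrt(14)/2) - 4)**2 = (-79 - I*sqrt(14)/2)**2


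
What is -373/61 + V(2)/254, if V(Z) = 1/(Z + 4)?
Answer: -568391/92964 ≈ -6.1141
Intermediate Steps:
V(Z) = 1/(4 + Z)
-373/61 + V(2)/254 = -373/61 + 1/((4 + 2)*254) = -373*1/61 + (1/254)/6 = -373/61 + (1/6)*(1/254) = -373/61 + 1/1524 = -568391/92964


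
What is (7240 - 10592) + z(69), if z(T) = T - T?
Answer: -3352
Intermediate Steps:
z(T) = 0
(7240 - 10592) + z(69) = (7240 - 10592) + 0 = -3352 + 0 = -3352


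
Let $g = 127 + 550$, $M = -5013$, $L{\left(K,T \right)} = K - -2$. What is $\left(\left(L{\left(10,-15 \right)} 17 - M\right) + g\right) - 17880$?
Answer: $-11986$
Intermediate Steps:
$L{\left(K,T \right)} = 2 + K$ ($L{\left(K,T \right)} = K + 2 = 2 + K$)
$g = 677$
$\left(\left(L{\left(10,-15 \right)} 17 - M\right) + g\right) - 17880 = \left(\left(\left(2 + 10\right) 17 - -5013\right) + 677\right) - 17880 = \left(\left(12 \cdot 17 + 5013\right) + 677\right) - 17880 = \left(\left(204 + 5013\right) + 677\right) - 17880 = \left(5217 + 677\right) - 17880 = 5894 - 17880 = -11986$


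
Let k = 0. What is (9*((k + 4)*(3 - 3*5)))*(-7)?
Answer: 3024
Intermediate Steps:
(9*((k + 4)*(3 - 3*5)))*(-7) = (9*((0 + 4)*(3 - 3*5)))*(-7) = (9*(4*(3 - 15)))*(-7) = (9*(4*(-12)))*(-7) = (9*(-48))*(-7) = -432*(-7) = 3024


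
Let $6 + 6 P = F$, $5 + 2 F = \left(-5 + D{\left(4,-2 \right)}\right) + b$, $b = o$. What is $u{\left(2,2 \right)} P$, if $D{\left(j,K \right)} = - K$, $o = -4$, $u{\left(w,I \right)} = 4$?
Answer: $-8$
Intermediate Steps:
$b = -4$
$F = -6$ ($F = - \frac{5}{2} + \frac{\left(-5 - -2\right) - 4}{2} = - \frac{5}{2} + \frac{\left(-5 + 2\right) - 4}{2} = - \frac{5}{2} + \frac{-3 - 4}{2} = - \frac{5}{2} + \frac{1}{2} \left(-7\right) = - \frac{5}{2} - \frac{7}{2} = -6$)
$P = -2$ ($P = -1 + \frac{1}{6} \left(-6\right) = -1 - 1 = -2$)
$u{\left(2,2 \right)} P = 4 \left(-2\right) = -8$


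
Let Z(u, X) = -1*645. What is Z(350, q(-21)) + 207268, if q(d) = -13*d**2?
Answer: 206623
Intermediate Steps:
Z(u, X) = -645
Z(350, q(-21)) + 207268 = -645 + 207268 = 206623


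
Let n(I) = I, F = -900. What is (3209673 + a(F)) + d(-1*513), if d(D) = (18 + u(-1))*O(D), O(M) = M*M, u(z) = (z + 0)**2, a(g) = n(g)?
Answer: 8208984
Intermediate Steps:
a(g) = g
u(z) = z**2
O(M) = M**2
d(D) = 19*D**2 (d(D) = (18 + (-1)**2)*D**2 = (18 + 1)*D**2 = 19*D**2)
(3209673 + a(F)) + d(-1*513) = (3209673 - 900) + 19*(-1*513)**2 = 3208773 + 19*(-513)**2 = 3208773 + 19*263169 = 3208773 + 5000211 = 8208984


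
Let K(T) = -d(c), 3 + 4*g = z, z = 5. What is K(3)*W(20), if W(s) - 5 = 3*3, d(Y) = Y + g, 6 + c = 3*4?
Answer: -91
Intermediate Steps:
c = 6 (c = -6 + 3*4 = -6 + 12 = 6)
g = 1/2 (g = -3/4 + (1/4)*5 = -3/4 + 5/4 = 1/2 ≈ 0.50000)
d(Y) = 1/2 + Y (d(Y) = Y + 1/2 = 1/2 + Y)
W(s) = 14 (W(s) = 5 + 3*3 = 5 + 9 = 14)
K(T) = -13/2 (K(T) = -(1/2 + 6) = -1*13/2 = -13/2)
K(3)*W(20) = -13/2*14 = -91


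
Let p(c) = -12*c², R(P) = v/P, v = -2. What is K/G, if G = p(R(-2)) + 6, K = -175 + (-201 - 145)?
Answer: 521/6 ≈ 86.833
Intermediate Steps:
R(P) = -2/P
K = -521 (K = -175 - 346 = -521)
G = -6 (G = -12*1² + 6 = -12*1 + 6 = -12 + 6 = -6)
K/G = -521/(-6) = -521*(-⅙) = 521/6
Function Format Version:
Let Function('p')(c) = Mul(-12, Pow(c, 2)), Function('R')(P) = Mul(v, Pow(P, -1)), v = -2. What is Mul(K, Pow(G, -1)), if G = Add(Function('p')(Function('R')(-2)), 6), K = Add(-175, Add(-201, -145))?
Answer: Rational(521, 6) ≈ 86.833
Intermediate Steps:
Function('R')(P) = Mul(-2, Pow(P, -1))
K = -521 (K = Add(-175, -346) = -521)
G = -6 (G = Add(Mul(-12, Pow(Mul(-2, Pow(-2, -1)), 2)), 6) = Add(Mul(-12, Pow(Mul(-2, Rational(-1, 2)), 2)), 6) = Add(Mul(-12, Pow(1, 2)), 6) = Add(Mul(-12, 1), 6) = Add(-12, 6) = -6)
Mul(K, Pow(G, -1)) = Mul(-521, Pow(-6, -1)) = Mul(-521, Rational(-1, 6)) = Rational(521, 6)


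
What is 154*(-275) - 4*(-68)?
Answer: -42078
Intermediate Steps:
154*(-275) - 4*(-68) = -42350 + 272 = -42078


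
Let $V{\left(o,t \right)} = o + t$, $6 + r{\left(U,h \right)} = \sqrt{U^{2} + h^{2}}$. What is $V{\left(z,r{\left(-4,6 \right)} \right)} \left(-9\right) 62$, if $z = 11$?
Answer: $-2790 - 1116 \sqrt{13} \approx -6813.8$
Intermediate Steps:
$r{\left(U,h \right)} = -6 + \sqrt{U^{2} + h^{2}}$
$V{\left(z,r{\left(-4,6 \right)} \right)} \left(-9\right) 62 = \left(11 - \left(6 - \sqrt{\left(-4\right)^{2} + 6^{2}}\right)\right) \left(-9\right) 62 = \left(11 - \left(6 - \sqrt{16 + 36}\right)\right) \left(-9\right) 62 = \left(11 - \left(6 - \sqrt{52}\right)\right) \left(-9\right) 62 = \left(11 - \left(6 - 2 \sqrt{13}\right)\right) \left(-9\right) 62 = \left(5 + 2 \sqrt{13}\right) \left(-9\right) 62 = \left(-45 - 18 \sqrt{13}\right) 62 = -2790 - 1116 \sqrt{13}$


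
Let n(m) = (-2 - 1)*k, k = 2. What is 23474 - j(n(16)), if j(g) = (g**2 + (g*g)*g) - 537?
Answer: 24191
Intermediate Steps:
n(m) = -6 (n(m) = (-2 - 1)*2 = -3*2 = -6)
j(g) = -537 + g**2 + g**3 (j(g) = (g**2 + g**2*g) - 537 = (g**2 + g**3) - 537 = -537 + g**2 + g**3)
23474 - j(n(16)) = 23474 - (-537 + (-6)**2 + (-6)**3) = 23474 - (-537 + 36 - 216) = 23474 - 1*(-717) = 23474 + 717 = 24191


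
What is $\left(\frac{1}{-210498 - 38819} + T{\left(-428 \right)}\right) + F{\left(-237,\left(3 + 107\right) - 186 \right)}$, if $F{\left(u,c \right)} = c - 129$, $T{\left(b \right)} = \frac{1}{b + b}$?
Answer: $- \frac{43750397333}{213415352} \approx -205.0$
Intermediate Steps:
$T{\left(b \right)} = \frac{1}{2 b}$
$F{\left(u,c \right)} = -129 + c$ ($F{\left(u,c \right)} = c - 129 = -129 + c$)
$\left(\frac{1}{-210498 - 38819} + T{\left(-428 \right)}\right) + F{\left(-237,\left(3 + 107\right) - 186 \right)} = \left(\frac{1}{-210498 - 38819} + \frac{1}{2 \left(-428\right)}\right) + \left(-129 + \left(\left(3 + 107\right) - 186\right)\right) = \left(\frac{1}{-249317} + \frac{1}{2} \left(- \frac{1}{428}\right)\right) + \left(-129 + \left(110 - 186\right)\right) = \left(- \frac{1}{249317} - \frac{1}{856}\right) - 205 = - \frac{250173}{213415352} - 205 = - \frac{43750397333}{213415352}$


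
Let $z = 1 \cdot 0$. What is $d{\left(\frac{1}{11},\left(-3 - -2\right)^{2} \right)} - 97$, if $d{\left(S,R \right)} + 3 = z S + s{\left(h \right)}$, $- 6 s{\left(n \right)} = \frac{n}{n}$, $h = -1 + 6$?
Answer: $- \frac{601}{6} \approx -100.17$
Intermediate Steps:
$h = 5$
$s{\left(n \right)} = - \frac{1}{6}$ ($s{\left(n \right)} = - \frac{n \frac{1}{n}}{6} = \left(- \frac{1}{6}\right) 1 = - \frac{1}{6}$)
$z = 0$
$d{\left(S,R \right)} = - \frac{19}{6}$ ($d{\left(S,R \right)} = -3 - \left(\frac{1}{6} + 0 S\right) = -3 + \left(0 - \frac{1}{6}\right) = -3 - \frac{1}{6} = - \frac{19}{6}$)
$d{\left(\frac{1}{11},\left(-3 - -2\right)^{2} \right)} - 97 = - \frac{19}{6} - 97 = - \frac{601}{6}$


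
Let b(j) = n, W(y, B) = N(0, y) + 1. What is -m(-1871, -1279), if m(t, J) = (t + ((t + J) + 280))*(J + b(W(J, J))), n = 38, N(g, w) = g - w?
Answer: -5883581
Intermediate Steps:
W(y, B) = 1 - y (W(y, B) = (0 - y) + 1 = -y + 1 = 1 - y)
b(j) = 38
m(t, J) = (38 + J)*(280 + J + 2*t) (m(t, J) = (t + ((t + J) + 280))*(J + 38) = (t + ((J + t) + 280))*(38 + J) = (t + (280 + J + t))*(38 + J) = (280 + J + 2*t)*(38 + J) = (38 + J)*(280 + J + 2*t))
-m(-1871, -1279) = -(10640 + (-1279)² + 76*(-1871) + 318*(-1279) + 2*(-1279)*(-1871)) = -(10640 + 1635841 - 142196 - 406722 + 4786018) = -1*5883581 = -5883581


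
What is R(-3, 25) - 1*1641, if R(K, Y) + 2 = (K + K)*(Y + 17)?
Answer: -1895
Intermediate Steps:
R(K, Y) = -2 + 2*K*(17 + Y) (R(K, Y) = -2 + (K + K)*(Y + 17) = -2 + (2*K)*(17 + Y) = -2 + 2*K*(17 + Y))
R(-3, 25) - 1*1641 = (-2 + 34*(-3) + 2*(-3)*25) - 1*1641 = (-2 - 102 - 150) - 1641 = -254 - 1641 = -1895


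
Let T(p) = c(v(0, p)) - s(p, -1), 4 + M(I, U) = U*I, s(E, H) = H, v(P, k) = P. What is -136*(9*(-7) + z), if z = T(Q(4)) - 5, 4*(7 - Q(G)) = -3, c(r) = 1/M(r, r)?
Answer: 9146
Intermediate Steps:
M(I, U) = -4 + I*U (M(I, U) = -4 + U*I = -4 + I*U)
c(r) = 1/(-4 + r²) (c(r) = 1/(-4 + r*r) = 1/(-4 + r²))
Q(G) = 31/4 (Q(G) = 7 - ¼*(-3) = 7 + ¾ = 31/4)
T(p) = ¾ (T(p) = 1/(-4 + 0²) - 1*(-1) = 1/(-4 + 0) + 1 = 1/(-4) + 1 = -¼ + 1 = ¾)
z = -17/4 (z = ¾ - 5 = -17/4 ≈ -4.2500)
-136*(9*(-7) + z) = -136*(9*(-7) - 17/4) = -136*(-63 - 17/4) = -136*(-269/4) = 9146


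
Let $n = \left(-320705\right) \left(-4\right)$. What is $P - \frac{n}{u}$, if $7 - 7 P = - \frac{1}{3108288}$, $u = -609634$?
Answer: $\frac{20588022510449}{6632213163072} \approx 3.1042$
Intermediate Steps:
$n = 1282820$
$P = \frac{21758017}{21758016}$ ($P = 1 - \frac{\left(-1\right) \frac{1}{3108288}}{7} = 1 - - \frac{1}{21758016} = 1 + \frac{1}{21758016} = \frac{21758017}{21758016} \approx 1.0$)
$P - \frac{n}{u} = \frac{21758017}{21758016} - \frac{1282820}{-609634} = \frac{21758017}{21758016} - 1282820 \left(- \frac{1}{609634}\right) = \frac{21758017}{21758016} - - \frac{641410}{304817} = \frac{21758017}{21758016} + \frac{641410}{304817} = \frac{20588022510449}{6632213163072}$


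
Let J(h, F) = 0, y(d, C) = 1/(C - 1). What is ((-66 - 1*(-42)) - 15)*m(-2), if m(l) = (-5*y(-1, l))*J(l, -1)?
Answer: 0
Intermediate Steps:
y(d, C) = 1/(-1 + C)
m(l) = 0 (m(l) = -5/(-1 + l)*0 = 0)
((-66 - 1*(-42)) - 15)*m(-2) = ((-66 - 1*(-42)) - 15)*0 = ((-66 + 42) - 15)*0 = (-24 - 15)*0 = -39*0 = 0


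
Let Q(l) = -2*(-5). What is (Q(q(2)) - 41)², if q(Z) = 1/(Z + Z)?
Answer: 961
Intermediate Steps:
q(Z) = 1/(2*Z)
Q(l) = 10
(Q(q(2)) - 41)² = (10 - 41)² = (-31)² = 961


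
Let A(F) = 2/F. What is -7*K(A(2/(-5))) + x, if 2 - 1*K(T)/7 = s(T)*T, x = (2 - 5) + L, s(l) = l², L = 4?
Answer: -6222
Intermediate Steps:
x = 1 (x = (2 - 5) + 4 = -3 + 4 = 1)
K(T) = 14 - 7*T³ (K(T) = 14 - 7*T²*T = 14 - 7*T³)
-7*K(A(2/(-5))) + x = -7*(14 - 7*(2/((2/(-5))))³) + 1 = -7*(14 - 7*(2/((2*(-⅕))))³) + 1 = -7*(14 - 7*(2/(-⅖))³) + 1 = -7*(14 - 7*(2*(-5/2))³) + 1 = -7*(14 - 7*(-5)³) + 1 = -7*(14 - 7*(-125)) + 1 = -7*(14 + 875) + 1 = -7*889 + 1 = -6223 + 1 = -6222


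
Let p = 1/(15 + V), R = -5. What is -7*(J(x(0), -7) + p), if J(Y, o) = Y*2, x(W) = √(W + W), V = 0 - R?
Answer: -7/20 ≈ -0.35000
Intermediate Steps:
V = 5 (V = 0 - 1*(-5) = 0 + 5 = 5)
x(W) = √2*√W (x(W) = √(2*W) = √2*√W)
J(Y, o) = 2*Y
p = 1/20 (p = 1/(15 + 5) = 1/20 ≈ 0.050000)
-7*(J(x(0), -7) + p) = -7*(2*(√2*√0) + 1/20) = -7*(2*(√2*0) + 1/20) = -7*(2*0 + 1/20) = -7*(0 + 1/20) = -7*1/20 = -7/20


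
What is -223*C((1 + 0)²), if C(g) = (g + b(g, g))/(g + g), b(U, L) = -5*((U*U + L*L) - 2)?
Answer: -223/2 ≈ -111.50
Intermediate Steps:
b(U, L) = 10 - 5*L² - 5*U² (b(U, L) = -5*((U² + L²) - 2) = -5*((L² + U²) - 2) = -5*(-2 + L² + U²) = 10 - 5*L² - 5*U²)
C(g) = (10 + g - 10*g²)/(2*g) (C(g) = (g + (10 - 5*g² - 5*g²))/(g + g) = (g + (10 - 10*g²))/((2*g)) = (10 + g - 10*g²)*(1/(2*g)) = (10 + g - 10*g²)/(2*g))
-223*C((1 + 0)²) = -223*(½ - 5*(1 + 0)² + 5/((1 + 0)²)) = -223*(½ - 5*1² + 5/(1²)) = -223*(½ - 5*1 + 5/1) = -223*(½ - 5 + 5*1) = -223*(½ - 5 + 5) = -223*½ = -223/2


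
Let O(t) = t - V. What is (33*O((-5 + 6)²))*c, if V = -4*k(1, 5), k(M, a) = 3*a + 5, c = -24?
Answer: -64152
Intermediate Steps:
k(M, a) = 5 + 3*a
V = -80 (V = -4*(5 + 3*5) = -4*(5 + 15) = -4*20 = -80)
O(t) = 80 + t (O(t) = t - 1*(-80) = t + 80 = 80 + t)
(33*O((-5 + 6)²))*c = (33*(80 + (-5 + 6)²))*(-24) = (33*(80 + 1²))*(-24) = (33*(80 + 1))*(-24) = (33*81)*(-24) = 2673*(-24) = -64152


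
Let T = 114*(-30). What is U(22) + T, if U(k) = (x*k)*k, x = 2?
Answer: -2452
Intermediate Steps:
U(k) = 2*k² (U(k) = (2*k)*k = 2*k²)
T = -3420
U(22) + T = 2*22² - 3420 = 2*484 - 3420 = 968 - 3420 = -2452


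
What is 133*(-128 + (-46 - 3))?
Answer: -23541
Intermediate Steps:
133*(-128 + (-46 - 3)) = 133*(-128 - 49) = 133*(-177) = -23541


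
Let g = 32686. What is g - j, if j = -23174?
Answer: 55860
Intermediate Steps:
g - j = 32686 - 1*(-23174) = 32686 + 23174 = 55860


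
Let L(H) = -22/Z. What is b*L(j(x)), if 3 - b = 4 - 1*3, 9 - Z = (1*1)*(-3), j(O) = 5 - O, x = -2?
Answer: -11/3 ≈ -3.6667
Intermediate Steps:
Z = 12 (Z = 9 - 1*1*(-3) = 9 - (-3) = 9 - 1*(-3) = 9 + 3 = 12)
L(H) = -11/6 (L(H) = -22/12 = -22*1/12 = -11/6)
b = 2 (b = 3 - (4 - 1*3) = 3 - (4 - 3) = 3 - 1*1 = 3 - 1 = 2)
b*L(j(x)) = 2*(-11/6) = -11/3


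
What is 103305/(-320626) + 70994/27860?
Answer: 355079374/159511435 ≈ 2.2260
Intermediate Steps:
103305/(-320626) + 70994/27860 = 103305*(-1/320626) + 70994*(1/27860) = -103305/320626 + 5071/1990 = 355079374/159511435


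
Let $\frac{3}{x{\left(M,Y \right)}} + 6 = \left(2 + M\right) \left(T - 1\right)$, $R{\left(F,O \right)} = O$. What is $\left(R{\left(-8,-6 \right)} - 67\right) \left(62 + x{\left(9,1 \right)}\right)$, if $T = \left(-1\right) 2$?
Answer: $- \frac{58765}{13} \approx -4520.4$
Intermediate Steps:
$T = -2$
$x{\left(M,Y \right)} = \frac{3}{-12 - 3 M}$ ($x{\left(M,Y \right)} = \frac{3}{-6 + \left(2 + M\right) \left(-2 - 1\right)} = \frac{3}{-6 + \left(2 + M\right) \left(-3\right)} = \frac{3}{-6 - \left(6 + 3 M\right)} = \frac{3}{-12 - 3 M}$)
$\left(R{\left(-8,-6 \right)} - 67\right) \left(62 + x{\left(9,1 \right)}\right) = \left(-6 - 67\right) \left(62 - \frac{1}{4 + 9}\right) = \left(-6 - 67\right) \left(62 - \frac{1}{13}\right) = - 73 \left(62 - \frac{1}{13}\right) = \left(-73\right) \frac{805}{13} = - \frac{58765}{13}$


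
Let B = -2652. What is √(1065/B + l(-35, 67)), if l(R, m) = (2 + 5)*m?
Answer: √91547261/442 ≈ 21.647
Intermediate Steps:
l(R, m) = 7*m
√(1065/B + l(-35, 67)) = √(1065/(-2652) + 7*67) = √(1065*(-1/2652) + 469) = √(-355/884 + 469) = √(414241/884) = √91547261/442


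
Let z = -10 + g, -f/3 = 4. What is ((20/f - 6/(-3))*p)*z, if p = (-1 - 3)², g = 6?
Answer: -64/3 ≈ -21.333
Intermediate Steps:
f = -12 (f = -3*4 = -12)
p = 16 (p = (-4)² = 16)
z = -4 (z = -10 + 6 = -4)
((20/f - 6/(-3))*p)*z = ((20/(-12) - 6/(-3))*16)*(-4) = ((20*(-1/12) - 6*(-⅓))*16)*(-4) = ((-5/3 + 2)*16)*(-4) = ((⅓)*16)*(-4) = (16/3)*(-4) = -64/3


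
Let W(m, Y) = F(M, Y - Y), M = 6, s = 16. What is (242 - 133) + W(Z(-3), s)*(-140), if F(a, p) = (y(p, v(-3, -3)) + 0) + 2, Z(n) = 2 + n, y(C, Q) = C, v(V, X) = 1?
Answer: -171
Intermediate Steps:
F(a, p) = 2 + p (F(a, p) = (p + 0) + 2 = p + 2 = 2 + p)
W(m, Y) = 2 (W(m, Y) = 2 + (Y - Y) = 2 + 0 = 2)
(242 - 133) + W(Z(-3), s)*(-140) = (242 - 133) + 2*(-140) = 109 - 280 = -171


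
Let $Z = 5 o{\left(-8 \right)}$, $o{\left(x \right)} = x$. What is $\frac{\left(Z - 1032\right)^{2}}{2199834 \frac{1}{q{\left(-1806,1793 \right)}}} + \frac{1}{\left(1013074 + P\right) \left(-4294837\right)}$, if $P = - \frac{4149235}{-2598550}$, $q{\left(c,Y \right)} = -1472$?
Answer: $- \frac{1912568498828163599671342726}{2487193234983305679462723} \approx -768.97$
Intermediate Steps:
$P = \frac{829847}{519710}$ ($P = \left(-4149235\right) \left(- \frac{1}{2598550}\right) = \frac{829847}{519710} \approx 1.5968$)
$Z = -40$ ($Z = 5 \left(-8\right) = -40$)
$\frac{\left(Z - 1032\right)^{2}}{2199834 \frac{1}{q{\left(-1806,1793 \right)}}} + \frac{1}{\left(1013074 + P\right) \left(-4294837\right)} = \frac{\left(-40 - 1032\right)^{2}}{2199834 \frac{1}{-1472}} + \frac{1}{\left(1013074 + \frac{829847}{519710}\right) \left(-4294837\right)} = \frac{\left(-1072\right)^{2}}{2199834 \left(- \frac{1}{1472}\right)} + \frac{1}{\frac{526505518387}{519710}} \left(- \frac{1}{4294837}\right) = \frac{1149184}{- \frac{1099917}{736}} + \frac{519710}{526505518387} \left(- \frac{1}{4294837}\right) = 1149184 \left(- \frac{736}{1099917}\right) - \frac{519710}{2261255381072667919} = - \frac{845799424}{1099917} - \frac{519710}{2261255381072667919} = - \frac{1912568498828163599671342726}{2487193234983305679462723}$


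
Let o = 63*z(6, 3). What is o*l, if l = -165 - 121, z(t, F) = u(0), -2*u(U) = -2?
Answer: -18018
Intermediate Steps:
u(U) = 1 (u(U) = -½*(-2) = 1)
z(t, F) = 1
l = -286
o = 63 (o = 63*1 = 63)
o*l = 63*(-286) = -18018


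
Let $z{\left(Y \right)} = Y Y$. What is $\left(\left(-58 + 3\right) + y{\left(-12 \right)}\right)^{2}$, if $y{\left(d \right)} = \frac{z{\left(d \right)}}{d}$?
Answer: $4489$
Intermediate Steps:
$z{\left(Y \right)} = Y^{2}$
$y{\left(d \right)} = d$ ($y{\left(d \right)} = \frac{d^{2}}{d} = d$)
$\left(\left(-58 + 3\right) + y{\left(-12 \right)}\right)^{2} = \left(\left(-58 + 3\right) - 12\right)^{2} = \left(-55 - 12\right)^{2} = \left(-67\right)^{2} = 4489$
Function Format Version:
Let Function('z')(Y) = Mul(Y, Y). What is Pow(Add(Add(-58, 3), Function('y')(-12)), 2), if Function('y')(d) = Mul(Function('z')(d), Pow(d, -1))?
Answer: 4489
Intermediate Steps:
Function('z')(Y) = Pow(Y, 2)
Function('y')(d) = d (Function('y')(d) = Mul(Pow(d, 2), Pow(d, -1)) = d)
Pow(Add(Add(-58, 3), Function('y')(-12)), 2) = Pow(Add(Add(-58, 3), -12), 2) = Pow(Add(-55, -12), 2) = Pow(-67, 2) = 4489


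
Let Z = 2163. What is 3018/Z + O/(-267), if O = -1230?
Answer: 385144/64169 ≈ 6.0020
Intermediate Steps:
3018/Z + O/(-267) = 3018/2163 - 1230/(-267) = 3018*(1/2163) - 1230*(-1/267) = 1006/721 + 410/89 = 385144/64169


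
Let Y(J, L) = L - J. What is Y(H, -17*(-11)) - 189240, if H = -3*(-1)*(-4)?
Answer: -189041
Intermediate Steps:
H = -12 (H = 3*(-4) = -12)
Y(H, -17*(-11)) - 189240 = (-17*(-11) - 1*(-12)) - 189240 = (187 + 12) - 189240 = 199 - 189240 = -189041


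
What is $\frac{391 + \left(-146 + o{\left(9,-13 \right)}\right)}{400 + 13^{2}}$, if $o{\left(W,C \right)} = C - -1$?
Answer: $\frac{233}{569} \approx 0.40949$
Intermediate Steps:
$o{\left(W,C \right)} = 1 + C$ ($o{\left(W,C \right)} = C + 1 = 1 + C$)
$\frac{391 + \left(-146 + o{\left(9,-13 \right)}\right)}{400 + 13^{2}} = \frac{391 + \left(-146 + \left(1 - 13\right)\right)}{400 + 13^{2}} = \frac{391 - 158}{400 + 169} = \frac{391 - 158}{569} = 233 \cdot \frac{1}{569} = \frac{233}{569}$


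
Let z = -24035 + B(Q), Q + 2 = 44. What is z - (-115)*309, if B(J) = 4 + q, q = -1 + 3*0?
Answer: 11503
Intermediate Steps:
Q = 42 (Q = -2 + 44 = 42)
q = -1 (q = -1 + 0 = -1)
B(J) = 3 (B(J) = 4 - 1 = 3)
z = -24032 (z = -24035 + 3 = -24032)
z - (-115)*309 = -24032 - (-115)*309 = -24032 - 1*(-35535) = -24032 + 35535 = 11503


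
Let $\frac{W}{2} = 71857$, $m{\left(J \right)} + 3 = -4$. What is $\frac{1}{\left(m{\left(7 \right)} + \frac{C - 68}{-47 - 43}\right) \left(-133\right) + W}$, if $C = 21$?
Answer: $\frac{90}{13011799} \approx 6.9168 \cdot 10^{-6}$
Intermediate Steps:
$m{\left(J \right)} = -7$ ($m{\left(J \right)} = -3 - 4 = -7$)
$W = 143714$ ($W = 2 \cdot 71857 = 143714$)
$\frac{1}{\left(m{\left(7 \right)} + \frac{C - 68}{-47 - 43}\right) \left(-133\right) + W} = \frac{1}{\left(-7 + \frac{21 - 68}{-47 - 43}\right) \left(-133\right) + 143714} = \frac{1}{\left(-7 - \frac{47}{-90}\right) \left(-133\right) + 143714} = \frac{1}{\left(-7 - - \frac{47}{90}\right) \left(-133\right) + 143714} = \frac{1}{\left(-7 + \frac{47}{90}\right) \left(-133\right) + 143714} = \frac{1}{\left(- \frac{583}{90}\right) \left(-133\right) + 143714} = \frac{1}{\frac{77539}{90} + 143714} = \frac{1}{\frac{13011799}{90}} = \frac{90}{13011799}$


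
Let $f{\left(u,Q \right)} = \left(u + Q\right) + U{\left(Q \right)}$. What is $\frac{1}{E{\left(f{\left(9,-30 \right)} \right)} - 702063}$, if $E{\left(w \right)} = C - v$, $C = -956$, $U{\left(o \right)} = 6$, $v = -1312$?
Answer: $- \frac{1}{701707} \approx -1.4251 \cdot 10^{-6}$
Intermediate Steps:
$f{\left(u,Q \right)} = 6 + Q + u$ ($f{\left(u,Q \right)} = \left(u + Q\right) + 6 = \left(Q + u\right) + 6 = 6 + Q + u$)
$E{\left(w \right)} = 356$ ($E{\left(w \right)} = -956 - -1312 = -956 + 1312 = 356$)
$\frac{1}{E{\left(f{\left(9,-30 \right)} \right)} - 702063} = \frac{1}{356 - 702063} = \frac{1}{-701707} = - \frac{1}{701707}$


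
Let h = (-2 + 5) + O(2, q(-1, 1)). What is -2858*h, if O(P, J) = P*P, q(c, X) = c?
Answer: -20006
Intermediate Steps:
O(P, J) = P²
h = 7 (h = (-2 + 5) + 2² = 3 + 4 = 7)
-2858*h = -2858*7 = -20006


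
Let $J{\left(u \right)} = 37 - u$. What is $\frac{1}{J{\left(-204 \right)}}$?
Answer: $\frac{1}{241} \approx 0.0041494$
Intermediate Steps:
$\frac{1}{J{\left(-204 \right)}} = \frac{1}{37 - -204} = \frac{1}{37 + 204} = \frac{1}{241}$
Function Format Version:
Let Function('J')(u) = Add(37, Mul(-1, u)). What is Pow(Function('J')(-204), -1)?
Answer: Rational(1, 241) ≈ 0.0041494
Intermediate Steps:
Pow(Function('J')(-204), -1) = Pow(Add(37, Mul(-1, -204)), -1) = Pow(Add(37, 204), -1) = Pow(241, -1) = Rational(1, 241)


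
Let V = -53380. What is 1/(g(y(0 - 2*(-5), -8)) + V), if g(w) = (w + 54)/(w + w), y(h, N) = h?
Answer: -5/266884 ≈ -1.8735e-5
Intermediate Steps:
g(w) = (54 + w)/(2*w) (g(w) = (54 + w)/((2*w)) = (54 + w)*(1/(2*w)) = (54 + w)/(2*w))
1/(g(y(0 - 2*(-5), -8)) + V) = 1/((54 + (0 - 2*(-5)))/(2*(0 - 2*(-5))) - 53380) = 1/((54 + (0 + 10))/(2*(0 + 10)) - 53380) = 1/((½)*(54 + 10)/10 - 53380) = 1/((½)*(⅒)*64 - 53380) = 1/(16/5 - 53380) = 1/(-266884/5) = -5/266884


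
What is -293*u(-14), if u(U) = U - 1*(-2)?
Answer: 3516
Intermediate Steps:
u(U) = 2 + U (u(U) = U + 2 = 2 + U)
-293*u(-14) = -293*(2 - 14) = -293*(-12) = 3516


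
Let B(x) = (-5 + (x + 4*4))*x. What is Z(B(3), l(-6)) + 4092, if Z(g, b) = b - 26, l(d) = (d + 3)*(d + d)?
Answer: 4102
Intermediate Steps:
B(x) = x*(11 + x) (B(x) = (-5 + (x + 16))*x = (-5 + (16 + x))*x = (11 + x)*x = x*(11 + x))
l(d) = 2*d*(3 + d) (l(d) = (3 + d)*(2*d) = 2*d*(3 + d))
Z(g, b) = -26 + b
Z(B(3), l(-6)) + 4092 = (-26 + 2*(-6)*(3 - 6)) + 4092 = (-26 + 2*(-6)*(-3)) + 4092 = (-26 + 36) + 4092 = 10 + 4092 = 4102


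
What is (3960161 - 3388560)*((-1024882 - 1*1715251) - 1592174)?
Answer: -2476351013507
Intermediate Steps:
(3960161 - 3388560)*((-1024882 - 1*1715251) - 1592174) = 571601*((-1024882 - 1715251) - 1592174) = 571601*(-2740133 - 1592174) = 571601*(-4332307) = -2476351013507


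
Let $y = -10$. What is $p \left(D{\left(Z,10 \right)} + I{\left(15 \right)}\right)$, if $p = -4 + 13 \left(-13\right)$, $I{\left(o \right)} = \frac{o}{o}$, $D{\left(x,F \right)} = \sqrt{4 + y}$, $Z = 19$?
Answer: $-173 - 173 i \sqrt{6} \approx -173.0 - 423.76 i$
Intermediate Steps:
$D{\left(x,F \right)} = i \sqrt{6}$ ($D{\left(x,F \right)} = \sqrt{4 - 10} = \sqrt{-6} = i \sqrt{6}$)
$I{\left(o \right)} = 1$
$p = -173$ ($p = -4 - 169 = -173$)
$p \left(D{\left(Z,10 \right)} + I{\left(15 \right)}\right) = - 173 \left(i \sqrt{6} + 1\right) = - 173 \left(1 + i \sqrt{6}\right) = -173 - 173 i \sqrt{6}$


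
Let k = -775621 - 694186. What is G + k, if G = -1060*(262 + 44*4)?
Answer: -1934087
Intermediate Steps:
G = -464280 (G = -1060*(262 + 176) = -1060*438 = -464280)
k = -1469807
G + k = -464280 - 1469807 = -1934087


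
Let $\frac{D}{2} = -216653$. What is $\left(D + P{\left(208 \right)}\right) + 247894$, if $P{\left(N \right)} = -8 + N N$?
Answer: $-142156$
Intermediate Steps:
$D = -433306$ ($D = 2 \left(-216653\right) = -433306$)
$P{\left(N \right)} = -8 + N^{2}$
$\left(D + P{\left(208 \right)}\right) + 247894 = \left(-433306 - \left(8 - 208^{2}\right)\right) + 247894 = \left(-433306 + \left(-8 + 43264\right)\right) + 247894 = \left(-433306 + 43256\right) + 247894 = -390050 + 247894 = -142156$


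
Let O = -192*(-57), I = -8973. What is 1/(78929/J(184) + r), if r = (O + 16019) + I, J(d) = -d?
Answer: 184/3231231 ≈ 5.6944e-5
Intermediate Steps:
O = 10944
r = 17990 (r = (10944 + 16019) - 8973 = 26963 - 8973 = 17990)
1/(78929/J(184) + r) = 1/(78929/((-1*184)) + 17990) = 1/(78929/(-184) + 17990) = 1/(78929*(-1/184) + 17990) = 1/(-78929/184 + 17990) = 1/(3231231/184) = 184/3231231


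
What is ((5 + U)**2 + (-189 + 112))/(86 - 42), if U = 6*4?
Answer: 191/11 ≈ 17.364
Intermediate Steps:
U = 24
((5 + U)**2 + (-189 + 112))/(86 - 42) = ((5 + 24)**2 + (-189 + 112))/(86 - 42) = (29**2 - 77)/44 = (841 - 77)*(1/44) = 764*(1/44) = 191/11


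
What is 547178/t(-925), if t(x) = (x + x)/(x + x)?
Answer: 547178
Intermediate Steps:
t(x) = 1 (t(x) = (2*x)/((2*x)) = (2*x)*(1/(2*x)) = 1)
547178/t(-925) = 547178/1 = 547178*1 = 547178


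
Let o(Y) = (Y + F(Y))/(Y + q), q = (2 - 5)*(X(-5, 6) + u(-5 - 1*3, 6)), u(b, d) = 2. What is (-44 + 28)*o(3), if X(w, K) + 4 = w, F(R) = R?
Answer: -4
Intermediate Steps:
X(w, K) = -4 + w
q = 21 (q = (2 - 5)*((-4 - 5) + 2) = -3*(-9 + 2) = -3*(-7) = 21)
o(Y) = 2*Y/(21 + Y) (o(Y) = (Y + Y)/(Y + 21) = (2*Y)/(21 + Y) = 2*Y/(21 + Y))
(-44 + 28)*o(3) = (-44 + 28)*(2*3/(21 + 3)) = -32*3/24 = -16*¼ = -4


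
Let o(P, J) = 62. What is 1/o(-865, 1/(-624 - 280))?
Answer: 1/62 ≈ 0.016129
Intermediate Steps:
1/o(-865, 1/(-624 - 280)) = 1/62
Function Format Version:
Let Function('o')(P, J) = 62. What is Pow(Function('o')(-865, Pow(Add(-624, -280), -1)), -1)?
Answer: Rational(1, 62) ≈ 0.016129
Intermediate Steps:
Pow(Function('o')(-865, Pow(Add(-624, -280), -1)), -1) = Pow(62, -1) = Rational(1, 62)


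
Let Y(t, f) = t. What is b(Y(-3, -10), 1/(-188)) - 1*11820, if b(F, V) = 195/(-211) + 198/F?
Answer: -2508141/211 ≈ -11887.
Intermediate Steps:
b(F, V) = -195/211 + 198/F (b(F, V) = 195*(-1/211) + 198/F = -195/211 + 198/F)
b(Y(-3, -10), 1/(-188)) - 1*11820 = (-195/211 + 198/(-3)) - 1*11820 = (-195/211 + 198*(-⅓)) - 11820 = (-195/211 - 66) - 11820 = -14121/211 - 11820 = -2508141/211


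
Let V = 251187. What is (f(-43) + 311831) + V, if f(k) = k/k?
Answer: 563019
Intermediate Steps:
f(k) = 1
(f(-43) + 311831) + V = (1 + 311831) + 251187 = 311832 + 251187 = 563019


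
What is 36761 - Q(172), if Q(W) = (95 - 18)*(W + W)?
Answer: 10273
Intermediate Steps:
Q(W) = 154*W (Q(W) = 77*(2*W) = 154*W)
36761 - Q(172) = 36761 - 154*172 = 36761 - 1*26488 = 36761 - 26488 = 10273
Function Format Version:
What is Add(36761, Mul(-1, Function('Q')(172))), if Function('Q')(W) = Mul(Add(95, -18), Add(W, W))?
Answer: 10273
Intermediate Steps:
Function('Q')(W) = Mul(154, W) (Function('Q')(W) = Mul(77, Mul(2, W)) = Mul(154, W))
Add(36761, Mul(-1, Function('Q')(172))) = Add(36761, Mul(-1, Mul(154, 172))) = Add(36761, Mul(-1, 26488)) = Add(36761, -26488) = 10273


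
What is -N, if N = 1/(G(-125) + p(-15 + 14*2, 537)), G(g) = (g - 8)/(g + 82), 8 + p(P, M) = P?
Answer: -43/348 ≈ -0.12356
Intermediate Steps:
p(P, M) = -8 + P
G(g) = (-8 + g)/(82 + g)
N = 43/348 (N = 1/((-8 - 125)/(82 - 125) + (-8 + (-15 + 14*2))) = 1/(-133/(-43) + (-8 + (-15 + 28))) = 1/(-1/43*(-133) + (-8 + 13)) = 1/(133/43 + 5) = 1/(348/43) = 43/348 ≈ 0.12356)
-N = -1*43/348 = -43/348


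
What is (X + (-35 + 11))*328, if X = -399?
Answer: -138744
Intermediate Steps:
(X + (-35 + 11))*328 = (-399 + (-35 + 11))*328 = (-399 - 24)*328 = -423*328 = -138744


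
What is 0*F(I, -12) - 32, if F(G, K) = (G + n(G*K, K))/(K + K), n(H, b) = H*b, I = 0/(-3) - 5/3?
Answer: -32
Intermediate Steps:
I = -5/3 (I = 0*(-⅓) - 5*⅓ = 0 - 5/3 = -5/3 ≈ -1.6667)
F(G, K) = (G + G*K²)/(2*K) (F(G, K) = (G + (G*K)*K)/(K + K) = (G + G*K²)/((2*K)) = (G + G*K²)*(1/(2*K)) = (G + G*K²)/(2*K))
0*F(I, -12) - 32 = 0*((½)*(-5/3)*(1 + (-12)²)/(-12)) - 32 = 0*((½)*(-5/3)*(-1/12)*(1 + 144)) - 32 = 0*((½)*(-5/3)*(-1/12)*145) - 32 = 0*(725/72) - 32 = 0 - 32 = -32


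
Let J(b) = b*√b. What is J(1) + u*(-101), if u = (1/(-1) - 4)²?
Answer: -2524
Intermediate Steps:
J(b) = b^(3/2)
u = 25 (u = (-1 - 4)² = (-5)² = 25)
J(1) + u*(-101) = 1^(3/2) + 25*(-101) = 1 - 2525 = -2524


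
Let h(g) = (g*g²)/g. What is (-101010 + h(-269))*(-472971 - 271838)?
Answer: 21338033041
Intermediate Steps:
h(g) = g² (h(g) = g³/g = g²)
(-101010 + h(-269))*(-472971 - 271838) = (-101010 + (-269)²)*(-472971 - 271838) = (-101010 + 72361)*(-744809) = -28649*(-744809) = 21338033041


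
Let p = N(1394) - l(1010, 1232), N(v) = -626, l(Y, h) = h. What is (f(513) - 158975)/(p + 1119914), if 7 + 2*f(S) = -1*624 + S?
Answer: -79517/559028 ≈ -0.14224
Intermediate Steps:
f(S) = -631/2 + S/2 (f(S) = -7/2 + (-1*624 + S)/2 = -7/2 + (-624 + S)/2 = -7/2 + (-312 + S/2) = -631/2 + S/2)
p = -1858 (p = -626 - 1*1232 = -626 - 1232 = -1858)
(f(513) - 158975)/(p + 1119914) = ((-631/2 + (½)*513) - 158975)/(-1858 + 1119914) = ((-631/2 + 513/2) - 158975)/1118056 = (-59 - 158975)*(1/1118056) = -159034*1/1118056 = -79517/559028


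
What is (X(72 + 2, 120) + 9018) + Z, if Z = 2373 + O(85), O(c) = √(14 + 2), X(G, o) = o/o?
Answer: 11396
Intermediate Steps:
X(G, o) = 1
O(c) = 4 (O(c) = √16 = 4)
Z = 2377 (Z = 2373 + 4 = 2377)
(X(72 + 2, 120) + 9018) + Z = (1 + 9018) + 2377 = 9019 + 2377 = 11396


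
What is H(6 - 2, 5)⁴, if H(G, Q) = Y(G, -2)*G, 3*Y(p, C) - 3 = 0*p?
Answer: 256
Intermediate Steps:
Y(p, C) = 1 (Y(p, C) = 1 + (0*p)/3 = 1 + (⅓)*0 = 1 + 0 = 1)
H(G, Q) = G (H(G, Q) = 1*G = G)
H(6 - 2, 5)⁴ = (6 - 2)⁴ = 4⁴ = 256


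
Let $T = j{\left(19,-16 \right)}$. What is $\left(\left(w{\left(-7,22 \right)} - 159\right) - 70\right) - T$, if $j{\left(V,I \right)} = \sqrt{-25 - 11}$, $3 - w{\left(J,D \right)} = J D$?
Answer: $-72 - 6 i \approx -72.0 - 6.0 i$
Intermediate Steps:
$w{\left(J,D \right)} = 3 - D J$ ($w{\left(J,D \right)} = 3 - J D = 3 - D J$)
$j{\left(V,I \right)} = 6 i$ ($j{\left(V,I \right)} = \sqrt{-36} = 6 i$)
$T = 6 i \approx 6.0 i$
$\left(\left(w{\left(-7,22 \right)} - 159\right) - 70\right) - T = \left(\left(\left(3 - 22 \left(-7\right)\right) - 159\right) - 70\right) - 6 i = \left(\left(\left(3 + 154\right) - 159\right) - 70\right) - 6 i = \left(\left(157 - 159\right) - 70\right) - 6 i = \left(-2 - 70\right) - 6 i = -72 - 6 i$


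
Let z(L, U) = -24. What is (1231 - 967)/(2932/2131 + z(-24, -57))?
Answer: -140646/12053 ≈ -11.669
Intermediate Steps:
(1231 - 967)/(2932/2131 + z(-24, -57)) = (1231 - 967)/(2932/2131 - 24) = 264/(2932*(1/2131) - 24) = 264/(2932/2131 - 24) = 264/(-48212/2131) = 264*(-2131/48212) = -140646/12053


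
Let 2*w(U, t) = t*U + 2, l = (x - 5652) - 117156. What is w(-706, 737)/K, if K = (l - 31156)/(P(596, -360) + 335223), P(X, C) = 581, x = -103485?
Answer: 87362768640/257449 ≈ 3.3934e+5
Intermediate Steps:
l = -226293 (l = (-103485 - 5652) - 117156 = -109137 - 117156 = -226293)
w(U, t) = 1 + U*t/2 (w(U, t) = (t*U + 2)/2 = (U*t + 2)/2 = (2 + U*t)/2 = 1 + U*t/2)
K = -257449/335804 (K = (-226293 - 31156)/(581 + 335223) = -257449/335804 ≈ -0.76666)
w(-706, 737)/K = (1 + (½)*(-706)*737)/(-257449/335804) = (1 - 260161)*(-335804/257449) = -260160*(-335804/257449) = 87362768640/257449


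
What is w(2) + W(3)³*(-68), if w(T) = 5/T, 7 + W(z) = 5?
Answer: 1093/2 ≈ 546.50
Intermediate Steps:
W(z) = -2 (W(z) = -7 + 5 = -2)
w(2) + W(3)³*(-68) = 5/2 + (-2)³*(-68) = 5*(½) - 8*(-68) = 5/2 + 544 = 1093/2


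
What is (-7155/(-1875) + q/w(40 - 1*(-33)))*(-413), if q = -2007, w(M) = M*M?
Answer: -946206954/666125 ≈ -1420.5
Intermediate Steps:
w(M) = M²
(-7155/(-1875) + q/w(40 - 1*(-33)))*(-413) = (-7155/(-1875) - 2007/(40 - 1*(-33))²)*(-413) = (-7155*(-1/1875) - 2007/(40 + 33)²)*(-413) = (477/125 - 2007/(73²))*(-413) = (477/125 - 2007/5329)*(-413) = (2291058/666125)*(-413) = -946206954/666125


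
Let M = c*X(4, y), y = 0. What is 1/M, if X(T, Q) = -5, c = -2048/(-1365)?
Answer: -273/2048 ≈ -0.13330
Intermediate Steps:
c = 2048/1365 (c = -2048*(-1/1365) = 2048/1365 ≈ 1.5004)
M = -2048/273 (M = (2048/1365)*(-5) = -2048/273 ≈ -7.5018)
1/M = 1/(-2048/273) = -273/2048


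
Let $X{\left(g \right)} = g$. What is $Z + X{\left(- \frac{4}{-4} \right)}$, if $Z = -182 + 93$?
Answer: $-88$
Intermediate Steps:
$Z = -89$
$Z + X{\left(- \frac{4}{-4} \right)} = -89 - \frac{4}{-4} = -89 - -1 = -89 + 1 = -88$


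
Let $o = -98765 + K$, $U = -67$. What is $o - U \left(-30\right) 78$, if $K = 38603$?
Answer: $-216942$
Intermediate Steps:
$o = -60162$ ($o = -98765 + 38603 = -60162$)
$o - U \left(-30\right) 78 = -60162 - \left(-67\right) \left(-30\right) 78 = -60162 - 2010 \cdot 78 = -60162 - 156780 = -216942$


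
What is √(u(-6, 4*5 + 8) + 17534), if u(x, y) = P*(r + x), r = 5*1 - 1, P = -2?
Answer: √17538 ≈ 132.43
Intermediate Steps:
r = 4 (r = 5 - 1 = 4)
u(x, y) = -8 - 2*x (u(x, y) = -2*(4 + x) = -8 - 2*x)
√(u(-6, 4*5 + 8) + 17534) = √((-8 - 2*(-6)) + 17534) = √((-8 + 12) + 17534) = √(4 + 17534) = √17538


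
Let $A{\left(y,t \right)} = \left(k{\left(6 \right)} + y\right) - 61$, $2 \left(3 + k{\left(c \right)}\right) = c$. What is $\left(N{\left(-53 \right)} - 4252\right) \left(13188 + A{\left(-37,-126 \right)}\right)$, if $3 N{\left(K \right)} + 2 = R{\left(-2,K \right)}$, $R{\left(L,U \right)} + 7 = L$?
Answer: $- \frac{167120030}{3} \approx -5.5707 \cdot 10^{7}$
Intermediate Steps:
$R{\left(L,U \right)} = -7 + L$
$N{\left(K \right)} = - \frac{11}{3}$ ($N{\left(K \right)} = - \frac{2}{3} + \frac{-7 - 2}{3} = - \frac{2}{3} + \frac{1}{3} \left(-9\right) = - \frac{2}{3} - 3 = - \frac{11}{3}$)
$k{\left(c \right)} = -3 + \frac{c}{2}$
$A{\left(y,t \right)} = -61 + y$ ($A{\left(y,t \right)} = \left(\left(-3 + \frac{1}{2} \cdot 6\right) + y\right) - 61 = \left(\left(-3 + 3\right) + y\right) - 61 = \left(0 + y\right) - 61 = y - 61 = -61 + y$)
$\left(N{\left(-53 \right)} - 4252\right) \left(13188 + A{\left(-37,-126 \right)}\right) = \left(- \frac{11}{3} - 4252\right) \left(13188 - 98\right) = - \frac{12767 \left(13188 - 98\right)}{3} = \left(- \frac{12767}{3}\right) 13090 = - \frac{167120030}{3}$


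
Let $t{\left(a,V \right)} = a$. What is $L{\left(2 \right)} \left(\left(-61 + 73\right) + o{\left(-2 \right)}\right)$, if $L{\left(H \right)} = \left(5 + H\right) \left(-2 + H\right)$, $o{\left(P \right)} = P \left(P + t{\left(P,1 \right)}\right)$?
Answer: $0$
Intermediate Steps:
$o{\left(P \right)} = 2 P^{2}$ ($o{\left(P \right)} = P \left(P + P\right) = P 2 P = 2 P^{2}$)
$L{\left(H \right)} = \left(-2 + H\right) \left(5 + H\right)$
$L{\left(2 \right)} \left(\left(-61 + 73\right) + o{\left(-2 \right)}\right) = \left(-10 + 2^{2} + 3 \cdot 2\right) \left(\left(-61 + 73\right) + 2 \left(-2\right)^{2}\right) = \left(-10 + 4 + 6\right) \left(12 + 2 \cdot 4\right) = 0 \left(12 + 8\right) = 0 \cdot 20 = 0$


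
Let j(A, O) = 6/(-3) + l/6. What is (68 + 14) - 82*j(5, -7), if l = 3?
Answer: 205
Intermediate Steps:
j(A, O) = -3/2 (j(A, O) = 6/(-3) + 3/6 = 6*(-⅓) + 3*(⅙) = -2 + ½ = -3/2)
(68 + 14) - 82*j(5, -7) = (68 + 14) - 82*(-3/2) = 82 + 123 = 205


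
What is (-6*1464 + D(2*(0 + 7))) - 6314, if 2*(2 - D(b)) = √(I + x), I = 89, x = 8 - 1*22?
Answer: -15096 - 5*√3/2 ≈ -15100.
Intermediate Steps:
x = -14 (x = 8 - 22 = -14)
D(b) = 2 - 5*√3/2 (D(b) = 2 - √(89 - 14)/2 = 2 - 5*√3/2)
(-6*1464 + D(2*(0 + 7))) - 6314 = (-6*1464 + (2 - 5*√3/2)) - 6314 = (-8784 + (2 - 5*√3/2)) - 6314 = (-8782 - 5*√3/2) - 6314 = -15096 - 5*√3/2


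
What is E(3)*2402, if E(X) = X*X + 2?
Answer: 26422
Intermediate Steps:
E(X) = 2 + X² (E(X) = X² + 2 = 2 + X²)
E(3)*2402 = (2 + 3²)*2402 = (2 + 9)*2402 = 11*2402 = 26422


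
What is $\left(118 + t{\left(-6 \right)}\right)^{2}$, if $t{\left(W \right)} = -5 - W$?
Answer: $14161$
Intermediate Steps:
$\left(118 + t{\left(-6 \right)}\right)^{2} = \left(118 - -1\right)^{2} = \left(118 + \left(-5 + 6\right)\right)^{2} = \left(118 + 1\right)^{2} = 119^{2} = 14161$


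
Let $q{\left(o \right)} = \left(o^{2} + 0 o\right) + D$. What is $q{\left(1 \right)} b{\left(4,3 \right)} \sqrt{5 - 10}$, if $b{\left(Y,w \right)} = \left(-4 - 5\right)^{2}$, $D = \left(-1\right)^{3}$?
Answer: $0$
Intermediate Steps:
$D = -1$
$b{\left(Y,w \right)} = 81$ ($b{\left(Y,w \right)} = \left(-9\right)^{2} = 81$)
$q{\left(o \right)} = -1 + o^{2}$ ($q{\left(o \right)} = \left(o^{2} + 0 o\right) - 1 = \left(o^{2} + 0\right) - 1 = o^{2} - 1 = -1 + o^{2}$)
$q{\left(1 \right)} b{\left(4,3 \right)} \sqrt{5 - 10} = \left(-1 + 1^{2}\right) 81 \sqrt{5 - 10} = \left(-1 + 1\right) 81 \sqrt{-5} = 0 \cdot 81 i \sqrt{5} = 0 i \sqrt{5} = 0$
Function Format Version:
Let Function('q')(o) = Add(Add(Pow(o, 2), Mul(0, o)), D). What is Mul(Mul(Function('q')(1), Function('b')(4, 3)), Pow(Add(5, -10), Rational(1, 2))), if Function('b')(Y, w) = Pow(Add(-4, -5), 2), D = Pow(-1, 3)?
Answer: 0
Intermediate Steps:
D = -1
Function('b')(Y, w) = 81 (Function('b')(Y, w) = Pow(-9, 2) = 81)
Function('q')(o) = Add(-1, Pow(o, 2)) (Function('q')(o) = Add(Add(Pow(o, 2), Mul(0, o)), -1) = Add(Add(Pow(o, 2), 0), -1) = Add(Pow(o, 2), -1) = Add(-1, Pow(o, 2)))
Mul(Mul(Function('q')(1), Function('b')(4, 3)), Pow(Add(5, -10), Rational(1, 2))) = Mul(Mul(Add(-1, Pow(1, 2)), 81), Pow(Add(5, -10), Rational(1, 2))) = Mul(Mul(Add(-1, 1), 81), Pow(-5, Rational(1, 2))) = Mul(Mul(0, 81), Mul(I, Pow(5, Rational(1, 2)))) = Mul(0, Mul(I, Pow(5, Rational(1, 2)))) = 0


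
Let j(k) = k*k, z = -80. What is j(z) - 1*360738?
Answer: -354338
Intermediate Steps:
j(k) = k**2
j(z) - 1*360738 = (-80)**2 - 1*360738 = 6400 - 360738 = -354338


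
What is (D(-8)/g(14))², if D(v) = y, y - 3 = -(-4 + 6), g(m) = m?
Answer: 1/196 ≈ 0.0051020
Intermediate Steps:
y = 1 (y = 3 - (-4 + 6) = 3 - 1*2 = 3 - 2 = 1)
D(v) = 1
(D(-8)/g(14))² = (1/14)² = 1/196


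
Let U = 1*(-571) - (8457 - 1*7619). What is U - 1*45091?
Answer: -46500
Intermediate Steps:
U = -1409 (U = -571 - (8457 - 7619) = -571 - 1*838 = -571 - 838 = -1409)
U - 1*45091 = -1409 - 1*45091 = -1409 - 45091 = -46500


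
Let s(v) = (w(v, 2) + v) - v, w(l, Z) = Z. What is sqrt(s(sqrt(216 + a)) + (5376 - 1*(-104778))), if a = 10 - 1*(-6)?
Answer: 2*sqrt(27539) ≈ 331.90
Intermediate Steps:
a = 16 (a = 10 + 6 = 16)
s(v) = 2 (s(v) = (2 + v) - v = 2)
sqrt(s(sqrt(216 + a)) + (5376 - 1*(-104778))) = sqrt(2 + (5376 - 1*(-104778))) = sqrt(2 + (5376 + 104778)) = sqrt(2 + 110154) = sqrt(110156) = 2*sqrt(27539)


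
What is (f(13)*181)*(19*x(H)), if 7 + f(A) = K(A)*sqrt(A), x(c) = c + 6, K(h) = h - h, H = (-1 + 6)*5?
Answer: -746263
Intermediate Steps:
H = 25 (H = 5*5 = 25)
K(h) = 0
x(c) = 6 + c
f(A) = -7 (f(A) = -7 + 0*sqrt(A) = -7 + 0 = -7)
(f(13)*181)*(19*x(H)) = (-7*181)*(19*(6 + 25)) = -24073*31 = -1267*589 = -746263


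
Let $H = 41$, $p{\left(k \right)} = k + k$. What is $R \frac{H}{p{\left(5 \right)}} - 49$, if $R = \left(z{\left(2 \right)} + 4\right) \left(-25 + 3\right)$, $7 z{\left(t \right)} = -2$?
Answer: $- \frac{13441}{35} \approx -384.03$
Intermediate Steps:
$p{\left(k \right)} = 2 k$
$z{\left(t \right)} = - \frac{2}{7}$ ($z{\left(t \right)} = \frac{1}{7} \left(-2\right) = - \frac{2}{7}$)
$R = - \frac{572}{7}$ ($R = \left(- \frac{2}{7} + 4\right) \left(-25 + 3\right) = \frac{26}{7} \left(-22\right) = - \frac{572}{7} \approx -81.714$)
$R \frac{H}{p{\left(5 \right)}} - 49 = - \frac{572 \frac{41}{2 \cdot 5}}{7} - 49 = - \frac{572 \cdot \frac{41}{10}}{7} - 49 = - \frac{572 \cdot 41 \cdot \frac{1}{10}}{7} - 49 = \left(- \frac{572}{7}\right) \frac{41}{10} - 49 = - \frac{11726}{35} - 49 = - \frac{13441}{35}$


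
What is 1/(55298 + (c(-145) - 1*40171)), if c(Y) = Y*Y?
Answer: 1/36152 ≈ 2.7661e-5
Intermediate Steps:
c(Y) = Y²
1/(55298 + (c(-145) - 1*40171)) = 1/(55298 + ((-145)² - 1*40171)) = 1/(55298 + (21025 - 40171)) = 1/(55298 - 19146) = 1/36152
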